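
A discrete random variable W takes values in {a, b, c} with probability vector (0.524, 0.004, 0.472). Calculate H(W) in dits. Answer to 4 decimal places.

H(W) = −Σ p·log₁₀ p.
  −(0.524)·log₁₀(0.524) = 0.14707
  −(0.004)·log₁₀(0.004) = 0.00959
  −(0.472)·log₁₀(0.472) = 0.15390
Sum: 0.14707 + 0.00959 + 0.15390 = 0.3106 dits.

0.3106 dits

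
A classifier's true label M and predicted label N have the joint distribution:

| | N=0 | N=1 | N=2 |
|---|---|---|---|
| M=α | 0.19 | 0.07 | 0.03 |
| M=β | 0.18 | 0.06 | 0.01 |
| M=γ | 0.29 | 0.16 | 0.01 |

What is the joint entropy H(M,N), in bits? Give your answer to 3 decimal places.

2.638 bits

H(M,N) = −Σ p(x,y)·log₂ p(x,y) over all 9 cells.
  cell (α,0): −0.19·log₂0.19 = 0.4552
  cell (α,1): −0.07·log₂0.07 = 0.2686
  cell (α,2): −0.03·log₂0.03 = 0.1518
  cell (β,0): −0.18·log₂0.18 = 0.4453
  cell (β,1): −0.06·log₂0.06 = 0.2435
  cell (β,2): −0.01·log₂0.01 = 0.0664
  cell (γ,0): −0.29·log₂0.29 = 0.5179
  cell (γ,1): −0.16·log₂0.16 = 0.4230
  cell (γ,2): −0.01·log₂0.01 = 0.0664
Sum = 2.638 bits.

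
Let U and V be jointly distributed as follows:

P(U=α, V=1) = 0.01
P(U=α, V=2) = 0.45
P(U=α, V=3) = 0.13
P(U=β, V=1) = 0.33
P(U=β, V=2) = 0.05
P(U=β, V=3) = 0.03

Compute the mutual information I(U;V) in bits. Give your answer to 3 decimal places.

Marginals: p(U) = (0.5900, 0.4100), p(V) = (0.3400, 0.5000, 0.1600).
I(U;V) = H(U) + H(V) − H(U,V).
H(U) = 0.9765, H(V) = 1.4522, H(U,V) = 1.8632.
I(U;V) = 0.9765 + 1.4522 − 1.8632 = 0.566 bits.

0.566 bits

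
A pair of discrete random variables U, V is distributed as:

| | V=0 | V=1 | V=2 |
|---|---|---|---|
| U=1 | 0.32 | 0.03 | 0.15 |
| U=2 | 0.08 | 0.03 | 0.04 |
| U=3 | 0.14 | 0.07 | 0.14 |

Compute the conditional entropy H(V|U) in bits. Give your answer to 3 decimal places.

Marginals: p(U) = (0.5000, 0.1500, 0.3500), p(V) = (0.5400, 0.1300, 0.3300).
H(V|U) = Σ p(U) · H(V|U=·).
  U=1: p=0.5000, H(V|U=1) = 1.1767
  U=2: p=0.1500, H(V|U=2) = 1.4566
  U=3: p=0.3500, H(V|U=3) = 1.5219
Weighted sum = 1.340 bits.

1.340 bits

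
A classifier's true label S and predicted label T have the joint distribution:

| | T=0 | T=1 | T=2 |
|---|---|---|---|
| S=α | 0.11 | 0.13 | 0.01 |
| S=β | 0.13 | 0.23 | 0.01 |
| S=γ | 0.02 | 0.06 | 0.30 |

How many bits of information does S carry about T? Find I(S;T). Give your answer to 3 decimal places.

0.505 bits

Marginals: p(S) = (0.2500, 0.3700, 0.3800), p(T) = (0.2600, 0.4200, 0.3200).
I(S;T) = H(S) + H(T) − H(S,T).
H(S) = 1.5612, H(T) = 1.5570, H(S,T) = 2.6136.
I(S;T) = 1.5612 + 1.5570 − 2.6136 = 0.505 bits.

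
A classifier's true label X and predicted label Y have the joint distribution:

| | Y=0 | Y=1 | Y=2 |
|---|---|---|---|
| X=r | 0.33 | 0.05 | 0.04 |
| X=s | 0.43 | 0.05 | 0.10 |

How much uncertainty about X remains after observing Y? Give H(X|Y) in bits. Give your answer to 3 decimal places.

0.971 bits

Chain rule: H(X|Y) = H(X,Y) − H(Y).
Marginals: p(X) = (0.4200, 0.5800), p(Y) = (0.7600, 0.1000, 0.1400).
H(X,Y) = 2.0015 bits; H(Y) = 1.0302 bits.
H(X|Y) = 2.0015 − 1.0302 = 0.971 bits.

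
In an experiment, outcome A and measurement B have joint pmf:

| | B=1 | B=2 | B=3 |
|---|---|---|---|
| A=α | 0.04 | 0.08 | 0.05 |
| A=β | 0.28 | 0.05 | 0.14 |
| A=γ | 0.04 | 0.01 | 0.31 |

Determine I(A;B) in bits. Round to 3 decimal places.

Marginals: p(A) = (0.1700, 0.4700, 0.3600), p(B) = (0.3600, 0.1400, 0.5000).
I(A;B) = Σ p(x,y)·log₂[p(x,y)/(p(x)p(y))].
  (α,1): 0.04·log₂(0.6536) = -0.0245
  (α,2): 0.08·log₂(3.3613) = 0.1399
  (α,3): 0.05·log₂(0.5882) = -0.0383
  (β,1): 0.28·log₂(1.6548) = 0.2035
  (β,2): 0.05·log₂(0.7599) = -0.0198
  (β,3): 0.14·log₂(0.5957) = -0.1046
  (γ,1): 0.04·log₂(0.3086) = -0.0678
  (γ,2): 0.01·log₂(0.1984) = -0.0233
  (γ,3): 0.31·log₂(1.7222) = 0.2431
Sum = 0.308 bits.

0.308 bits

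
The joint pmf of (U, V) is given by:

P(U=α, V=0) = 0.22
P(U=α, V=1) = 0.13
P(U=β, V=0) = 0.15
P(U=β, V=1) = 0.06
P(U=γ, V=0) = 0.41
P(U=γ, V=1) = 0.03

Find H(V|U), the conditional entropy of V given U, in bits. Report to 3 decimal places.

0.672 bits

Marginals: p(U) = (0.3500, 0.2100, 0.4400), p(V) = (0.7800, 0.2200).
H(V|U) = Σ p(U) · H(V|U=·).
  U=α: p=0.3500, H(V|U=α) = 0.9518
  U=β: p=0.2100, H(V|U=β) = 0.8631
  U=γ: p=0.4400, H(V|U=γ) = 0.3591
Weighted sum = 0.672 bits.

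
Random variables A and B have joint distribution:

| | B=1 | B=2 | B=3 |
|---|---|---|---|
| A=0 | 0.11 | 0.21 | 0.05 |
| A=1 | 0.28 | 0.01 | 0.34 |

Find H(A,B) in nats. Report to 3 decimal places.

1.490 nats

H(A,B) = −Σ p(x,y)·ln p(x,y) over all 6 cells.
  cell (0,1): −0.11·ln0.11 = 0.2428
  cell (0,2): −0.21·ln0.21 = 0.3277
  cell (0,3): −0.05·ln0.05 = 0.1498
  cell (1,1): −0.28·ln0.28 = 0.3564
  cell (1,2): −0.01·ln0.01 = 0.0461
  cell (1,3): −0.34·ln0.34 = 0.3668
Sum = 1.490 nats.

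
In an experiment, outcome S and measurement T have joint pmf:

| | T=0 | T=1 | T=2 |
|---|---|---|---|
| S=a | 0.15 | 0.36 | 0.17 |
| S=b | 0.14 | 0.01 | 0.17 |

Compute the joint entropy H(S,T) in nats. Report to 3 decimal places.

1.576 nats

H(S,T) = −Σ p(x,y)·ln p(x,y) over all 6 cells.
  cell (a,0): −0.15·ln0.15 = 0.2846
  cell (a,1): −0.36·ln0.36 = 0.3678
  cell (a,2): −0.17·ln0.17 = 0.3012
  cell (b,0): −0.14·ln0.14 = 0.2753
  cell (b,1): −0.01·ln0.01 = 0.0461
  cell (b,2): −0.17·ln0.17 = 0.3012
Sum = 1.576 nats.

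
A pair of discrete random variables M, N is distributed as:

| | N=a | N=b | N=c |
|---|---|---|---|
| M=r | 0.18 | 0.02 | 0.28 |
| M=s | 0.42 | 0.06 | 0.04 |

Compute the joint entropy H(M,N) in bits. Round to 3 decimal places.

H(M,N) = −Σ p(x,y)·log₂ p(x,y) over all 6 cells.
  cell (r,a): −0.18·log₂0.18 = 0.4453
  cell (r,b): −0.02·log₂0.02 = 0.1129
  cell (r,c): −0.28·log₂0.28 = 0.5142
  cell (s,a): −0.42·log₂0.42 = 0.5256
  cell (s,b): −0.06·log₂0.06 = 0.2435
  cell (s,c): −0.04·log₂0.04 = 0.1858
Sum = 2.027 bits.

2.027 bits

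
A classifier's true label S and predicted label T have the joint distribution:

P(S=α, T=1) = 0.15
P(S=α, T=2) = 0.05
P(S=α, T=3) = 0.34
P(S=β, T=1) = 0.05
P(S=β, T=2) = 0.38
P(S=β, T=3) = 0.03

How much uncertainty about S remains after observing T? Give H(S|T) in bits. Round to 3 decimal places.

0.535 bits

Chain rule: H(S|T) = H(S,T) − H(T).
Marginals: p(S) = (0.5400, 0.4600), p(T) = (0.2000, 0.4300, 0.3700).
H(S,T) = 2.0541 bits; H(T) = 1.5187 bits.
H(S|T) = 2.0541 − 1.5187 = 0.535 bits.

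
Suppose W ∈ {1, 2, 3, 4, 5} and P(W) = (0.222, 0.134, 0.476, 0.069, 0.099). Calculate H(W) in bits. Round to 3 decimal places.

1.977 bits

H(W) = −Σ p·log₂ p.
  −(0.222)·log₂(0.222) = 0.4820
  −(0.134)·log₂(0.134) = 0.3886
  −(0.476)·log₂(0.476) = 0.5098
  −(0.069)·log₂(0.069) = 0.2662
  −(0.099)·log₂(0.099) = 0.3303
Sum: 0.4820 + 0.3886 + 0.5098 + 0.2662 + 0.3303 = 1.977 bits.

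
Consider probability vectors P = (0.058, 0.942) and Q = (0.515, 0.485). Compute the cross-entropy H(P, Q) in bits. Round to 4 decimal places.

1.0389 bits

H(P,Q) = −Σ p·log₂ q.
  −0.058·log₂(0.515) = 0.05553
  −0.942·log₂(0.485) = 0.98339
H(P,Q) = 1.0389 bits.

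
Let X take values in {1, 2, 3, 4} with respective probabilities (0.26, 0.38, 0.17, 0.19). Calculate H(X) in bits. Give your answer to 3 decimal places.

H(X) = −Σ p·log₂ p.
  −(0.26)·log₂(0.26) = 0.5053
  −(0.38)·log₂(0.38) = 0.5305
  −(0.17)·log₂(0.17) = 0.4346
  −(0.19)·log₂(0.19) = 0.4552
Sum: 0.5053 + 0.5305 + 0.4346 + 0.4552 = 1.926 bits.

1.926 bits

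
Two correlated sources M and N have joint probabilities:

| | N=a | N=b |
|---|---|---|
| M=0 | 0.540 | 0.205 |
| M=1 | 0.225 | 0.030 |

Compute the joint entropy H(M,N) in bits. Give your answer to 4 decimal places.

H(M,N) = −Σ p(x,y)·log₂ p(x,y) over all 4 cells.
  cell (0,a): −0.540·log₂0.540 = 0.48004
  cell (0,b): −0.205·log₂0.205 = 0.46869
  cell (1,a): −0.225·log₂0.225 = 0.48420
  cell (1,b): −0.030·log₂0.030 = 0.15177
Sum = 1.5847 bits.

1.5847 bits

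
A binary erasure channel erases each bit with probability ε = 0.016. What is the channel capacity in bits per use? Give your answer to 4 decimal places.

0.9840 bits

Binary erasure channel: capacity C = 1 − ε.
C = 1 − 0.016 = 0.9840 bits per channel use.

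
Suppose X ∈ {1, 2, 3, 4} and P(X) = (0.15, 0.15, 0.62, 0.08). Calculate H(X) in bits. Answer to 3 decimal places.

H(X) = −Σ p·log₂ p.
  −(0.15)·log₂(0.15) = 0.4105
  −(0.15)·log₂(0.15) = 0.4105
  −(0.62)·log₂(0.62) = 0.4276
  −(0.08)·log₂(0.08) = 0.2915
Sum: 0.4105 + 0.4105 + 0.4276 + 0.2915 = 1.540 bits.

1.540 bits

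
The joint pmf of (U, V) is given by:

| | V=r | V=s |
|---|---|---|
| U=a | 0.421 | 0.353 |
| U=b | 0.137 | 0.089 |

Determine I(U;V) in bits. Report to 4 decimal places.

Marginals: p(U) = (0.7740, 0.2260), p(V) = (0.5580, 0.4420).
I(U;V) = Σ p(x,y)·log₂[p(x,y)/(p(x)p(y))].
  (a,r): 0.421·log₂(0.9748) = -0.01551
  (a,s): 0.353·log₂(1.0318) = 0.01596
  (b,r): 0.137·log₂(1.0864) = 0.01637
  (b,s): 0.089·log₂(0.8910) = -0.01482
Sum = 0.0020 bits.

0.0020 bits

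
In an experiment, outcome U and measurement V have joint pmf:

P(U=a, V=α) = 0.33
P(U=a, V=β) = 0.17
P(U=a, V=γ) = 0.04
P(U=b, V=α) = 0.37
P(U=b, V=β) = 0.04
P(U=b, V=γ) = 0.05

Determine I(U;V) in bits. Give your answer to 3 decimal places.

0.060 bits

Marginals: p(U) = (0.5400, 0.4600), p(V) = (0.7000, 0.2100, 0.0900).
I(U;V) = Σ p(x,y)·log₂[p(x,y)/(p(x)p(y))].
  (a,α): 0.33·log₂(0.8730) = -0.0647
  (a,β): 0.17·log₂(1.4991) = 0.0993
  (a,γ): 0.04·log₂(0.8230) = -0.0112
  (b,α): 0.37·log₂(1.1491) = 0.0742
  (b,β): 0.04·log₂(0.4141) = -0.0509
  (b,γ): 0.05·log₂(1.2077) = 0.0136
Sum = 0.060 bits.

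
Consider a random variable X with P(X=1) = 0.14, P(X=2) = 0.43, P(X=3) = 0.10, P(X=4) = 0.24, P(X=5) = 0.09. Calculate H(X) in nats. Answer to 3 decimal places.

H(X) = −Σ p·ln p.
  −(0.14)·ln(0.14) = 0.2753
  −(0.43)·ln(0.43) = 0.3629
  −(0.10)·ln(0.10) = 0.2303
  −(0.24)·ln(0.24) = 0.3425
  −(0.09)·ln(0.09) = 0.2167
Sum: 0.2753 + 0.3629 + 0.2303 + 0.3425 + 0.2167 = 1.428 nats.

1.428 nats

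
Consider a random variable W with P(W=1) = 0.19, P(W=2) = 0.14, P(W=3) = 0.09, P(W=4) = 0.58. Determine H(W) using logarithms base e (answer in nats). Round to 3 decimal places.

1.123 nats

H(W) = −Σ p·ln p.
  −(0.19)·ln(0.19) = 0.3155
  −(0.14)·ln(0.14) = 0.2753
  −(0.09)·ln(0.09) = 0.2167
  −(0.58)·ln(0.58) = 0.3159
Sum: 0.3155 + 0.2753 + 0.2167 + 0.3159 = 1.123 nats.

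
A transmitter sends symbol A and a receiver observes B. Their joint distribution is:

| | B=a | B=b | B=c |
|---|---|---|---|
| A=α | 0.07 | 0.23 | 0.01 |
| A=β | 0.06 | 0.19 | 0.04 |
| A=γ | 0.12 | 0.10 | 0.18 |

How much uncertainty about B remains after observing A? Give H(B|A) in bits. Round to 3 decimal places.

Chain rule: H(B|A) = H(A,B) − H(A).
Marginals: p(A) = (0.3100, 0.2900, 0.4000), p(B) = (0.2500, 0.5200, 0.2300).
H(A,B) = 2.8517 bits; H(A) = 1.5705 bits.
H(B|A) = 2.8517 − 1.5705 = 1.281 bits.

1.281 bits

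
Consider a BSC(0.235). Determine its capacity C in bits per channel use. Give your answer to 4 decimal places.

0.2134 bits

Binary symmetric channel: C = 1 − h₂(ε) where h₂ is the binary entropy function.
h₂(0.235) = −0.235·log₂0.235 − 0.765·log₂0.765 = 0.7866.
C = 1 − 0.7866 = 0.2134 bits per channel use.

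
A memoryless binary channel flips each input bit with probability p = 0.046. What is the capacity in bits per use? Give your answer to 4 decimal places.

0.7308 bits

Binary symmetric channel: C = 1 − h₂(ε) where h₂ is the binary entropy function.
h₂(0.046) = −0.046·log₂0.046 − 0.954·log₂0.954 = 0.2692.
C = 1 − 0.2692 = 0.7308 bits per channel use.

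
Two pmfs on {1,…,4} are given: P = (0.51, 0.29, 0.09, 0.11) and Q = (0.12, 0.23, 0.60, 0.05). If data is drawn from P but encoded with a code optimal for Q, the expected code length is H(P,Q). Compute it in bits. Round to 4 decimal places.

2.7167 bits

H(P,Q) = −Σ p·log₂ q.
  −0.51·log₂(0.12) = 1.56004
  −0.29·log₂(0.23) = 0.61489
  −0.09·log₂(0.60) = 0.06633
  −0.11·log₂(0.05) = 0.47541
H(P,Q) = 2.7167 bits.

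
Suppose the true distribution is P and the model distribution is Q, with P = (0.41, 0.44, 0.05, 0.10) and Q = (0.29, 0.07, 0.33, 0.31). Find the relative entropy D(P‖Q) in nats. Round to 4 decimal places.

D(P‖Q) = Σ p·ln(p/q).
  0.41·ln(0.41/0.29) = 0.14197
  0.44·ln(0.44/0.07) = 0.80884
  0.05·ln(0.05/0.33) = -0.09435
  0.10·ln(0.10/0.31) = -0.11314
D(P‖Q) = 0.7433 nats.

0.7433 nats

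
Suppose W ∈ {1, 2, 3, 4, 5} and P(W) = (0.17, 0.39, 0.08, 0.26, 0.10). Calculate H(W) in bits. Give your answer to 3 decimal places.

H(W) = −Σ p·log₂ p.
  −(0.17)·log₂(0.17) = 0.4346
  −(0.39)·log₂(0.39) = 0.5298
  −(0.08)·log₂(0.08) = 0.2915
  −(0.26)·log₂(0.26) = 0.5053
  −(0.10)·log₂(0.10) = 0.3322
Sum: 0.4346 + 0.5298 + 0.2915 + 0.5053 + 0.3322 = 2.093 bits.

2.093 bits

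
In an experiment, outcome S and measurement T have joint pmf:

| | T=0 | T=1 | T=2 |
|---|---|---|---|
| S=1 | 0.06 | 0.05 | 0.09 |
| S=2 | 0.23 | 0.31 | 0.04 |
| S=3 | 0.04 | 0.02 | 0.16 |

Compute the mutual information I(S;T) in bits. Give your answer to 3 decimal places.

0.286 bits

Marginals: p(S) = (0.2000, 0.5800, 0.2200), p(T) = (0.3300, 0.3800, 0.2900).
I(S;T) = H(S) + H(T) − H(S,T).
H(S) = 1.4008, H(T) = 1.5762, H(S,T) = 2.6911.
I(S;T) = 1.4008 + 1.5762 − 2.6911 = 0.286 bits.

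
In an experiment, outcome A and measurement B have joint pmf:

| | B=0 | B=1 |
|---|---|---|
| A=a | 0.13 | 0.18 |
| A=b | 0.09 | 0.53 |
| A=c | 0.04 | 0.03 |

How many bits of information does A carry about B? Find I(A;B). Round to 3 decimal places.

Marginals: p(A) = (0.3100, 0.6200, 0.0700), p(B) = (0.2600, 0.7400).
I(A;B) = H(A) + H(B) − H(A,B).
H(A) = 1.2199, H(B) = 0.8267, H(A,B) = 1.9636.
I(A;B) = 1.2199 + 0.8267 − 1.9636 = 0.083 bits.

0.083 bits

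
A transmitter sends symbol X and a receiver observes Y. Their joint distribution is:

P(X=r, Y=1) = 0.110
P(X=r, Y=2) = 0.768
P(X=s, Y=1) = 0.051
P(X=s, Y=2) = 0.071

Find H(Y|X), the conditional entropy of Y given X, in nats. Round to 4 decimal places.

Marginals: p(X) = (0.8780, 0.1220), p(Y) = (0.1610, 0.8390).
H(Y|X) = Σ p(X) · H(Y|X=·).
  X=r: p=0.8780, H(Y|X=r) = 0.3773
  X=s: p=0.1220, H(Y|X=s) = 0.6796
Weighted sum = 0.4142 nats.

0.4142 nats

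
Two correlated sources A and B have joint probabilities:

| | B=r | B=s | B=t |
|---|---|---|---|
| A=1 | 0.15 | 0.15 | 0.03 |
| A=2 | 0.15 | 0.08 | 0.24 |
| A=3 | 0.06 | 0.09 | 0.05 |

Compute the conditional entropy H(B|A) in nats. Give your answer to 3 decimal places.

Marginals: p(A) = (0.3300, 0.4700, 0.2000), p(B) = (0.3600, 0.3200, 0.3200).
H(B|A) = Σ p(A) · H(B|A=·).
  A=1: p=0.3300, H(B|A=1) = 0.9348
  A=2: p=0.4700, H(B|A=2) = 1.0091
  A=3: p=0.2000, H(B|A=3) = 1.0671
Weighted sum = 0.996 nats.

0.996 nats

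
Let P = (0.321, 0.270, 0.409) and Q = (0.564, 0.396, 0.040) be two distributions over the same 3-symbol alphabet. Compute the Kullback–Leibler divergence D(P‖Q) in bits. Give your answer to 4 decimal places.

D(P‖Q) = Σ p·log₂(p/q).
  0.321·log₂(0.321/0.564) = -0.26101
  0.270·log₂(0.270/0.396) = -0.14919
  0.409·log₂(0.409/0.040) = 1.37180
D(P‖Q) = 0.9616 bits.

0.9616 bits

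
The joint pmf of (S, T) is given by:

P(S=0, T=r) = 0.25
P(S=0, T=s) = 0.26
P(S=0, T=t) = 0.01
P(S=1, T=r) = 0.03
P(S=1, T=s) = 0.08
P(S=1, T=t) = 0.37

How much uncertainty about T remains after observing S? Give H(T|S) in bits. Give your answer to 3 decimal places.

Marginals: p(S) = (0.5200, 0.4800), p(T) = (0.2800, 0.3400, 0.3800).
H(T|S) = Σ p(S) · H(T|S=·).
  S=0: p=0.5200, H(T|S=0) = 1.1176
  S=1: p=0.4800, H(T|S=1) = 0.9703
Weighted sum = 1.047 bits.

1.047 bits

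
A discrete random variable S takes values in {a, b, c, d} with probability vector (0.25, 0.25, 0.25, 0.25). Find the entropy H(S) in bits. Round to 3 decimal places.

2.000 bits

H(S) = −Σ p·log₂ p.
  −(0.25)·log₂(0.25) = 0.5000
  −(0.25)·log₂(0.25) = 0.5000
  −(0.25)·log₂(0.25) = 0.5000
  −(0.25)·log₂(0.25) = 0.5000
Sum: 0.5000 + 0.5000 + 0.5000 + 0.5000 = 2.000 bits.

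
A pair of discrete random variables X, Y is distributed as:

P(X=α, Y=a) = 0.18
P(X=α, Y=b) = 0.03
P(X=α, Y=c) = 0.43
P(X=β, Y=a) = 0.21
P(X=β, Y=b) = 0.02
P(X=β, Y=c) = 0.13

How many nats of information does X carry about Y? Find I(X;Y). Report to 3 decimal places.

0.047 nats

Marginals: p(X) = (0.6400, 0.3600), p(Y) = (0.3900, 0.0500, 0.5600).
I(X;Y) = H(X) + H(Y) − H(X,Y).
H(X) = 0.6534, H(Y) = 0.8417, H(X,Y) = 1.4480.
I(X;Y) = 0.6534 + 0.8417 − 1.4480 = 0.047 nats.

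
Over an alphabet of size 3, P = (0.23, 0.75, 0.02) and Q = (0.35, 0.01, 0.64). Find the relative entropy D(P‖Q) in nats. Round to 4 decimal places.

D(P‖Q) = Σ p·ln(p/q).
  0.23·ln(0.23/0.35) = -0.09657
  0.75·ln(0.75/0.01) = 3.23812
  0.02·ln(0.02/0.64) = -0.06931
D(P‖Q) = 3.0722 nats.

3.0722 nats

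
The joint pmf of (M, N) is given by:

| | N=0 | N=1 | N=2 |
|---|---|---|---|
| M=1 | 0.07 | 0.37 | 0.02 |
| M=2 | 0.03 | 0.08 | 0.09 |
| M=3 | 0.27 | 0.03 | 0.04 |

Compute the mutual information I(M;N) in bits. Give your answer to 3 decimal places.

Marginals: p(M) = (0.4600, 0.2000, 0.3400), p(N) = (0.3700, 0.4800, 0.1500).
I(M;N) = Σ p(x,y)·log₂[p(x,y)/(p(x)p(y))].
  (1,0): 0.07·log₂(0.4113) = -0.0897
  (1,1): 0.37·log₂(1.6757) = 0.2756
  (1,2): 0.02·log₂(0.2899) = -0.0357
  (2,0): 0.03·log₂(0.4054) = -0.0391
  (2,1): 0.08·log₂(0.8333) = -0.0210
  (2,2): 0.09·log₂(3.0000) = 0.1426
  (3,0): 0.27·log₂(2.1463) = 0.2975
  (3,1): 0.03·log₂(0.1838) = -0.0733
  (3,2): 0.04·log₂(0.7843) = -0.0140
Sum = 0.443 bits.

0.443 bits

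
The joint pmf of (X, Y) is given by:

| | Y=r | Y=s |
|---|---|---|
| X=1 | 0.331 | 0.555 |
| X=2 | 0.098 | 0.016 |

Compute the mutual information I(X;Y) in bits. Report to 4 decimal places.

Marginals: p(X) = (0.8860, 0.1140), p(Y) = (0.4290, 0.5710).
I(X;Y) = H(X) + H(Y) − H(X,Y).
H(X) = 0.5119, H(Y) = 0.9854, H(X,Y) = 1.4233.
I(X;Y) = 0.5119 + 0.9854 − 1.4233 = 0.0740 bits.

0.0740 bits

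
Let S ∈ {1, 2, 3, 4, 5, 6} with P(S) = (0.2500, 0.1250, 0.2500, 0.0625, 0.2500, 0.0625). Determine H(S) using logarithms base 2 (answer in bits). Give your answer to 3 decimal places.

H(S) = −Σ p·log₂ p.
  −(0.2500)·log₂(0.2500) = 0.5000
  −(0.1250)·log₂(0.1250) = 0.3750
  −(0.2500)·log₂(0.2500) = 0.5000
  −(0.0625)·log₂(0.0625) = 0.2500
  −(0.2500)·log₂(0.2500) = 0.5000
  −(0.0625)·log₂(0.0625) = 0.2500
Sum: 0.5000 + 0.3750 + 0.5000 + 0.2500 + 0.5000 + 0.2500 = 2.375 bits.

2.375 bits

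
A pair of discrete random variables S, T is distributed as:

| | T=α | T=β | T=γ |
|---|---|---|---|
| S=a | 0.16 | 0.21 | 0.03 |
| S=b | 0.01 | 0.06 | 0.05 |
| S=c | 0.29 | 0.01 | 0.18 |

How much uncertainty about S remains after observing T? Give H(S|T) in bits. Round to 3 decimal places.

1.068 bits

Marginals: p(S) = (0.4000, 0.1200, 0.4800), p(T) = (0.4600, 0.2800, 0.2600).
H(S|T) = Σ p(T) · H(S|T=·).
  T=α: p=0.4600, H(S|T=α) = 1.0696
  T=β: p=0.2800, H(S|T=β) = 0.9592
  T=γ: p=0.2600, H(S|T=γ) = 1.1842
Weighted sum = 1.068 bits.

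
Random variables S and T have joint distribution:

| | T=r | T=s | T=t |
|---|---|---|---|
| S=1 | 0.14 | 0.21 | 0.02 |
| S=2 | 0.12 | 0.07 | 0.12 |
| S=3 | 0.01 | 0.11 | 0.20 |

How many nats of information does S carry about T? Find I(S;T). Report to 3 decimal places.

Marginals: p(S) = (0.3700, 0.3100, 0.3200), p(T) = (0.2700, 0.3900, 0.3400).
I(S;T) = Σ p(x,y)·ln[p(x,y)/(p(x)p(y))].
  (1,r): 0.14·ln(1.4014) = 0.0472
  (1,s): 0.21·ln(1.4553) = 0.0788
  (1,t): 0.02·ln(0.1590) = -0.0368
  (2,r): 0.12·ln(1.4337) = 0.0432
  (2,s): 0.07·ln(0.5790) = -0.0383
  (2,t): 0.12·ln(1.1385) = 0.0156
  (3,r): 0.01·ln(0.1157) = -0.0216
  (3,s): 0.11·ln(0.8814) = -0.0139
  (3,t): 0.20·ln(1.8382) = 0.1218
Sum = 0.196 nats.

0.196 nats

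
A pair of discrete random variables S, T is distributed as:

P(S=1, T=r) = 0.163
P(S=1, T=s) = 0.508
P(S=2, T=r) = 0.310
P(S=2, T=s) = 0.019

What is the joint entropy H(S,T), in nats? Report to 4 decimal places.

1.0781 nats

H(S,T) = −Σ p(x,y)·ln p(x,y) over all 4 cells.
  cell (1,r): −0.163·ln0.163 = 0.29568
  cell (1,s): −0.508·ln0.508 = 0.34406
  cell (2,r): −0.310·ln0.310 = 0.36307
  cell (2,s): −0.019·ln0.019 = 0.07530
Sum = 1.0781 nats.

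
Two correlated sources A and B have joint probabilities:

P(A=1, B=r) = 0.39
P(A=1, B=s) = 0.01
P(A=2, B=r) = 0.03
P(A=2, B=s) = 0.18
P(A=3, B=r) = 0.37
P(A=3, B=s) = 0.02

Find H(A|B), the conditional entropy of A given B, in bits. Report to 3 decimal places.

Chain rule: H(A|B) = H(A,B) − H(B).
Marginals: p(A) = (0.4000, 0.2100, 0.3900), p(B) = (0.7900, 0.2100).
H(A,B) = 1.8369 bits; H(B) = 0.7415 bits.
H(A|B) = 1.8369 − 0.7415 = 1.095 bits.

1.095 bits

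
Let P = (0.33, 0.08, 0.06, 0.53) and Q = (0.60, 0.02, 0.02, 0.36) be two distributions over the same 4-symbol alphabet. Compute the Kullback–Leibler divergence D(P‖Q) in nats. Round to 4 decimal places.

D(P‖Q) = Σ p·ln(p/q).
  0.33·ln(0.33/0.60) = -0.19729
  0.08·ln(0.08/0.02) = 0.11090
  0.06·ln(0.06/0.02) = 0.06592
  0.53·ln(0.53/0.36) = 0.20499
D(P‖Q) = 0.1845 nats.

0.1845 nats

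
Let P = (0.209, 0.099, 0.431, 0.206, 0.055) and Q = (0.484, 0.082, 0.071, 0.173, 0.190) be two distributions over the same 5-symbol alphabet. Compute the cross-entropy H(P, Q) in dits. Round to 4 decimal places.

H(P,Q) = −Σ p·log₁₀ q.
  −0.209·log₁₀(0.484) = 0.06587
  −0.099·log₁₀(0.082) = 0.10753
  −0.431·log₁₀(0.071) = 0.49511
  −0.206·log₁₀(0.173) = 0.15696
  −0.055·log₁₀(0.190) = 0.03967
H(P,Q) = 0.8651 dits.

0.8651 dits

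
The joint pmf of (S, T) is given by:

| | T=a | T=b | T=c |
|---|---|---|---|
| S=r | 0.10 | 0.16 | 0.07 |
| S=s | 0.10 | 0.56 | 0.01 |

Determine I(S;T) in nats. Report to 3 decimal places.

0.084 nats

Marginals: p(S) = (0.3300, 0.6700), p(T) = (0.2000, 0.7200, 0.0800).
I(S;T) = Σ p(x,y)·ln[p(x,y)/(p(x)p(y))].
  (r,a): 0.10·ln(1.5152) = 0.0416
  (r,b): 0.16·ln(0.6734) = -0.0633
  (r,c): 0.07·ln(2.6515) = 0.0683
  (s,a): 0.10·ln(0.7463) = -0.0293
  (s,b): 0.56·ln(1.1609) = 0.0835
  (s,c): 0.01·ln(0.1866) = -0.0168
Sum = 0.084 nats.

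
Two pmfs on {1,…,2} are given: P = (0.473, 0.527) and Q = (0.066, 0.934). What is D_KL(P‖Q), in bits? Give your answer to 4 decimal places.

D(P‖Q) = Σ p·log₂(p/q).
  0.473·log₂(0.473/0.066) = 1.34394
  0.527·log₂(0.527/0.934) = -0.43510
D(P‖Q) = 0.9088 bits.

0.9088 bits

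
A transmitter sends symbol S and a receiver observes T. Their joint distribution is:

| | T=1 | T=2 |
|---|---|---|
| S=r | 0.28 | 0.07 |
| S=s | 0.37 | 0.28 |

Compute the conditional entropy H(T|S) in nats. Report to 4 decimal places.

0.6194 nats

Marginals: p(S) = (0.3500, 0.6500), p(T) = (0.6500, 0.3500).
H(T|S) = Σ p(S) · H(T|S=·).
  S=r: p=0.3500, H(T|S=r) = 0.5004
  S=s: p=0.6500, H(T|S=s) = 0.6835
Weighted sum = 0.6194 nats.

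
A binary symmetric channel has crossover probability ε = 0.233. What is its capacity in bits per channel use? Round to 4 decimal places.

Binary symmetric channel: C = 1 − h₂(ε) where h₂ is the binary entropy function.
h₂(0.233) = −0.233·log₂0.233 − 0.767·log₂0.767 = 0.7832.
C = 1 − 0.7832 = 0.2168 bits per channel use.

0.2168 bits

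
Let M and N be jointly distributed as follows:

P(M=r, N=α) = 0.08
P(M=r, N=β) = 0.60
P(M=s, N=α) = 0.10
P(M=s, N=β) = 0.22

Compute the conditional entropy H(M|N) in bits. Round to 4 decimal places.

0.8664 bits

Chain rule: H(M|N) = H(M,N) − H(N).
Marginals: p(M) = (0.6800, 0.3200), p(N) = (0.1800, 0.8200).
H(M,N) = 1.5465 bits; H(N) = 0.6801 bits.
H(M|N) = 1.5465 − 0.6801 = 0.8664 bits.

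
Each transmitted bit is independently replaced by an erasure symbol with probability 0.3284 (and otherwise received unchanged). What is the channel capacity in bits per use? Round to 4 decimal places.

Binary erasure channel: capacity C = 1 − ε.
C = 1 − 0.3284 = 0.6716 bits per channel use.

0.6716 bits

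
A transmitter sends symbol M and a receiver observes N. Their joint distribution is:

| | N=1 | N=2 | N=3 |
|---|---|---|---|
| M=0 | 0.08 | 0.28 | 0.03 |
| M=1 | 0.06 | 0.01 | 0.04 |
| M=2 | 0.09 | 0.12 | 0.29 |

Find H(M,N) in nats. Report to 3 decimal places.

H(M,N) = −Σ p(x,y)·ln p(x,y) over all 9 cells.
  cell (0,1): −0.08·ln0.08 = 0.2021
  cell (0,2): −0.28·ln0.28 = 0.3564
  cell (0,3): −0.03·ln0.03 = 0.1052
  cell (1,1): −0.06·ln0.06 = 0.1688
  cell (1,2): −0.01·ln0.01 = 0.0461
  cell (1,3): −0.04·ln0.04 = 0.1288
  cell (2,1): −0.09·ln0.09 = 0.2167
  cell (2,2): −0.12·ln0.12 = 0.2544
  cell (2,3): −0.29·ln0.29 = 0.3590
Sum = 1.837 nats.

1.837 nats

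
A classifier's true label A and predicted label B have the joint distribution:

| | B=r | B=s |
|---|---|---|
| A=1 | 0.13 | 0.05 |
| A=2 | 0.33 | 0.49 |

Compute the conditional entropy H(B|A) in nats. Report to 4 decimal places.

Marginals: p(A) = (0.1800, 0.8200), p(B) = (0.4600, 0.5400).
H(B|A) = Σ p(A) · H(B|A=·).
  A=1: p=0.1800, H(B|A=1) = 0.5908
  A=2: p=0.8200, H(B|A=2) = 0.6740
Weighted sum = 0.6590 nats.

0.6590 nats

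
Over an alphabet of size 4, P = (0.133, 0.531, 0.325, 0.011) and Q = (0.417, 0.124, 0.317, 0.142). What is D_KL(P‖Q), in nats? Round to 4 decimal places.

0.6003 nats

D(P‖Q) = Σ p·ln(p/q).
  0.133·ln(0.133/0.417) = -0.15198
  0.531·ln(0.531/0.124) = 0.77233
  0.325·ln(0.325/0.317) = 0.00810
  0.011·ln(0.011/0.142) = -0.02814
D(P‖Q) = 0.6003 nats.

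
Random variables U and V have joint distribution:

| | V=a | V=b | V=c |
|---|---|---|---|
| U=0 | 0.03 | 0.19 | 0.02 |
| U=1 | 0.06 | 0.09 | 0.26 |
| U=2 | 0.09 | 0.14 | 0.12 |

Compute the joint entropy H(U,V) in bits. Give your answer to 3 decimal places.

H(U,V) = −Σ p(x,y)·log₂ p(x,y) over all 9 cells.
  cell (0,a): −0.03·log₂0.03 = 0.1518
  cell (0,b): −0.19·log₂0.19 = 0.4552
  cell (0,c): −0.02·log₂0.02 = 0.1129
  cell (1,a): −0.06·log₂0.06 = 0.2435
  cell (1,b): −0.09·log₂0.09 = 0.3127
  cell (1,c): −0.26·log₂0.26 = 0.5053
  cell (2,a): −0.09·log₂0.09 = 0.3127
  cell (2,b): −0.14·log₂0.14 = 0.3971
  cell (2,c): −0.12·log₂0.12 = 0.3671
Sum = 2.858 bits.

2.858 bits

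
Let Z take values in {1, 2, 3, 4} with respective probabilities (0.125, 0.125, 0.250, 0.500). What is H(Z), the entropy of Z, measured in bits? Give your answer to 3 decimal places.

H(Z) = −Σ p·log₂ p.
  −(0.125)·log₂(0.125) = 0.3750
  −(0.125)·log₂(0.125) = 0.3750
  −(0.250)·log₂(0.250) = 0.5000
  −(0.500)·log₂(0.500) = 0.5000
Sum: 0.3750 + 0.3750 + 0.5000 + 0.5000 = 1.750 bits.

1.750 bits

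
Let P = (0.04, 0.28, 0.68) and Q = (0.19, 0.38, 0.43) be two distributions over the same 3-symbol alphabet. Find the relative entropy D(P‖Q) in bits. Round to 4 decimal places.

D(P‖Q) = Σ p·log₂(p/q).
  0.04·log₂(0.04/0.19) = -0.08992
  0.28·log₂(0.28/0.38) = -0.12336
  0.68·log₂(0.68/0.43) = 0.44961
D(P‖Q) = 0.2363 bits.

0.2363 bits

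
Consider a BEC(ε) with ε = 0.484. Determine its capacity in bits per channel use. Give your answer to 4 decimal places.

Binary erasure channel: capacity C = 1 − ε.
C = 1 − 0.484 = 0.5160 bits per channel use.

0.5160 bits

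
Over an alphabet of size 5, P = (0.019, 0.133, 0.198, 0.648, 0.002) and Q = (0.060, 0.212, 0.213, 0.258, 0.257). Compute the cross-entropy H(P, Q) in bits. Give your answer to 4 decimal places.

H(P,Q) = −Σ p·log₂ q.
  −0.019·log₂(0.060) = 0.07712
  −0.133·log₂(0.212) = 0.29764
  −0.198·log₂(0.213) = 0.44175
  −0.648·log₂(0.258) = 1.26655
  −0.002·log₂(0.257) = 0.00392
H(P,Q) = 2.0870 bits.

2.0870 bits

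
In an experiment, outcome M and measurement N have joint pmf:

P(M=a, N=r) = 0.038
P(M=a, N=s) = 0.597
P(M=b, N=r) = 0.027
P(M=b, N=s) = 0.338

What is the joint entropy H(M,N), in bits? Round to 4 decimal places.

H(M,N) = −Σ p(x,y)·log₂ p(x,y) over all 4 cells.
  cell (a,r): −0.038·log₂0.038 = 0.17928
  cell (a,s): −0.597·log₂0.597 = 0.44429
  cell (b,r): −0.027·log₂0.027 = 0.14069
  cell (b,s): −0.338·log₂0.338 = 0.52894
Sum = 1.2932 bits.

1.2932 bits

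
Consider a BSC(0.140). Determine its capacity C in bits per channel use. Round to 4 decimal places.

0.4158 bits

Binary symmetric channel: C = 1 − h₂(ε) where h₂ is the binary entropy function.
h₂(0.140) = −0.140·log₂0.140 − 0.860·log₂0.860 = 0.5842.
C = 1 − 0.5842 = 0.4158 bits per channel use.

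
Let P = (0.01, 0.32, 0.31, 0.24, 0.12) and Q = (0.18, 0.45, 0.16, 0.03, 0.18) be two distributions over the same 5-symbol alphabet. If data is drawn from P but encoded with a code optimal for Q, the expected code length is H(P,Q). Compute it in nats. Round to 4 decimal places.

1.8881 nats

H(P,Q) = −Σ p·ln q.
  −0.01·ln(0.18) = 0.01715
  −0.32·ln(0.45) = 0.25552
  −0.31·ln(0.16) = 0.56810
  −0.24·ln(0.03) = 0.84157
  −0.12·ln(0.18) = 0.20578
H(P,Q) = 1.8881 nats.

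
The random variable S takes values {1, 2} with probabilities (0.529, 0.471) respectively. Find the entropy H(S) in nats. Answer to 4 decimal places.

0.6915 nats

H(S) = −Σ p·ln p.
  −(0.529)·ln(0.529) = 0.33685
  −(0.471)·ln(0.471) = 0.35461
Sum: 0.33685 + 0.35461 = 0.6915 nats.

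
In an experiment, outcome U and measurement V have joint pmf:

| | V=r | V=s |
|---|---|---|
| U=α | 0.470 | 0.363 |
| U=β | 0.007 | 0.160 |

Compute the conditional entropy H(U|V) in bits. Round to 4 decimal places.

Marginals: p(U) = (0.8330, 0.1670), p(V) = (0.4770, 0.5230).
H(U|V) = Σ p(V) · H(U|V=·).
  V=r: p=0.4770, H(U|V=r) = 0.1104
  V=s: p=0.5230, H(U|V=s) = 0.8884
Weighted sum = 0.5173 bits.

0.5173 bits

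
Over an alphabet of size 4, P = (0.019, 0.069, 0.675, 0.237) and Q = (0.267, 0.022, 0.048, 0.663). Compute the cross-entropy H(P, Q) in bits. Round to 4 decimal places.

3.5137 bits

H(P,Q) = −Σ p·log₂ q.
  −0.019·log₂(0.267) = 0.03620
  −0.069·log₂(0.022) = 0.37994
  −0.675·log₂(0.048) = 2.95705
  −0.237·log₂(0.663) = 0.14052
H(P,Q) = 3.5137 bits.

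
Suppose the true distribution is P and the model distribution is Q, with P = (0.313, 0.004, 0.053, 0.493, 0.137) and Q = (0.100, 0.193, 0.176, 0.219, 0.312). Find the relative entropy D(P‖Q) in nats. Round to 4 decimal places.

0.5653 nats

D(P‖Q) = Σ p·ln(p/q).
  0.313·ln(0.313/0.100) = 0.35714
  0.004·ln(0.004/0.193) = -0.01551
  0.053·ln(0.053/0.176) = -0.06361
  0.493·ln(0.493/0.219) = 0.40004
  0.137·ln(0.137/0.312) = -0.11275
D(P‖Q) = 0.5653 nats.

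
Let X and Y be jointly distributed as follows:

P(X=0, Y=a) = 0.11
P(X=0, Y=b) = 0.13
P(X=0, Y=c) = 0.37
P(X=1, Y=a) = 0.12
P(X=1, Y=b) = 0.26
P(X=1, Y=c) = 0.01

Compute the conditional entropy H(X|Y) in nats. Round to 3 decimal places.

Marginals: p(X) = (0.6100, 0.3900), p(Y) = (0.2300, 0.3900, 0.3800).
H(X|Y) = Σ p(Y) · H(X|Y=·).
  Y=a: p=0.2300, H(X|Y=a) = 0.6922
  Y=b: p=0.3900, H(X|Y=b) = 0.6365
  Y=c: p=0.3800, H(X|Y=c) = 0.1217
Weighted sum = 0.454 nats.

0.454 nats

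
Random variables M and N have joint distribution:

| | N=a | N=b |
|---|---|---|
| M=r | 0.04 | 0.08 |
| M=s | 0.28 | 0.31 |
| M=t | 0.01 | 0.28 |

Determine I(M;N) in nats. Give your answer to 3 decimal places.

0.106 nats

Marginals: p(M) = (0.1200, 0.5900, 0.2900), p(N) = (0.3300, 0.6700).
I(M;N) = H(M) + H(N) − H(M,N).
H(M) = 0.9247, H(N) = 0.6342, H(M,N) = 1.4528.
I(M;N) = 0.9247 + 0.6342 − 1.4528 = 0.106 nats.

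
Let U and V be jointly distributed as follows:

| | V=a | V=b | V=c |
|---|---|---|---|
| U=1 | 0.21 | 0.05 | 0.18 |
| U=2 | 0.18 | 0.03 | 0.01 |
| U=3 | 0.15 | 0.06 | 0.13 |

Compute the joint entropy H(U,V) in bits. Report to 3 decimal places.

H(U,V) = −Σ p(x,y)·log₂ p(x,y) over all 9 cells.
  cell (1,a): −0.21·log₂0.21 = 0.4728
  cell (1,b): −0.05·log₂0.05 = 0.2161
  cell (1,c): −0.18·log₂0.18 = 0.4453
  cell (2,a): −0.18·log₂0.18 = 0.4453
  cell (2,b): −0.03·log₂0.03 = 0.1518
  cell (2,c): −0.01·log₂0.01 = 0.0664
  cell (3,a): −0.15·log₂0.15 = 0.4105
  cell (3,b): −0.06·log₂0.06 = 0.2435
  cell (3,c): −0.13·log₂0.13 = 0.3826
Sum = 2.834 bits.

2.834 bits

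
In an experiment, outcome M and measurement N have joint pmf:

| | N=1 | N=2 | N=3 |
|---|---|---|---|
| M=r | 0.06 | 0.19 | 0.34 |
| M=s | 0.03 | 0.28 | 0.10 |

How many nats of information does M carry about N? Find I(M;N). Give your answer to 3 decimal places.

Marginals: p(M) = (0.5900, 0.4100), p(N) = (0.0900, 0.4700, 0.4400).
I(M;N) = Σ p(x,y)·ln[p(x,y)/(p(x)p(y))].
  (r,1): 0.06·ln(1.1299) = 0.0073
  (r,2): 0.19·ln(0.6852) = -0.0718
  (r,3): 0.34·ln(1.3097) = 0.0917
  (s,1): 0.03·ln(0.8130) = -0.0062
  (s,2): 0.28·ln(1.4530) = 0.1046
  (s,3): 0.10·ln(0.5543) = -0.0590
Sum = 0.067 nats.

0.067 nats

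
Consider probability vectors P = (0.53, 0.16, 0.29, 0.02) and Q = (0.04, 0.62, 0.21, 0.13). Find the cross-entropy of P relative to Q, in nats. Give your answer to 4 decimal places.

2.2759 nats

H(P,Q) = −Σ p·ln q.
  −0.53·ln(0.04) = 1.70600
  −0.16·ln(0.62) = 0.07649
  −0.29·ln(0.21) = 0.45259
  −0.02·ln(0.13) = 0.04080
H(P,Q) = 2.2759 nats.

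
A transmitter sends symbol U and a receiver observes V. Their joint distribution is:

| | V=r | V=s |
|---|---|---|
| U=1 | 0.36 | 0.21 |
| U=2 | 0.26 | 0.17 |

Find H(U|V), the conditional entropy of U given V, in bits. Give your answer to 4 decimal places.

Chain rule: H(U|V) = H(U,V) − H(V).
Marginals: p(U) = (0.5700, 0.4300), p(V) = (0.6200, 0.3800).
H(U,V) = 1.9433 bits; H(V) = 0.9580 bits.
H(U|V) = 1.9433 − 0.9580 = 0.9853 bits.

0.9853 bits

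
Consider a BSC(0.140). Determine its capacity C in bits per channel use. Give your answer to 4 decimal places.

Binary symmetric channel: C = 1 − h₂(ε) where h₂ is the binary entropy function.
h₂(0.140) = −0.140·log₂0.140 − 0.860·log₂0.860 = 0.5842.
C = 1 − 0.5842 = 0.4158 bits per channel use.

0.4158 bits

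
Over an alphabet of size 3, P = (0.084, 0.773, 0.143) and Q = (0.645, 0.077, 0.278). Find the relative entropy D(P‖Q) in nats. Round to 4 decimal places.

1.5166 nats

D(P‖Q) = Σ p·ln(p/q).
  0.084·ln(0.084/0.645) = -0.17123
  0.773·ln(0.773/0.077) = 1.78290
  0.143·ln(0.143/0.278) = -0.09506
D(P‖Q) = 1.5166 nats.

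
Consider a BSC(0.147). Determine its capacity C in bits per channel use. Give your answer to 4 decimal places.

Binary symmetric channel: C = 1 − h₂(ε) where h₂ is the binary entropy function.
h₂(0.147) = −0.147·log₂0.147 − 0.853·log₂0.853 = 0.6023.
C = 1 − 0.6023 = 0.3977 bits per channel use.

0.3977 bits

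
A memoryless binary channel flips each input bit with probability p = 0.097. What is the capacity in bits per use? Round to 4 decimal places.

0.5406 bits

Binary symmetric channel: C = 1 − h₂(ε) where h₂ is the binary entropy function.
h₂(0.097) = −0.097·log₂0.097 − 0.903·log₂0.903 = 0.4594.
C = 1 − 0.4594 = 0.5406 bits per channel use.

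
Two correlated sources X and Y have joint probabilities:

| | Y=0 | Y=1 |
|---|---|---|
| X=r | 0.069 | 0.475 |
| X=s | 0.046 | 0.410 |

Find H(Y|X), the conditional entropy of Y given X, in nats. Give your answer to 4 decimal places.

0.3560 nats

Chain rule: H(Y|X) = H(X,Y) − H(X).
Marginals: p(X) = (0.5440, 0.4560), p(Y) = (0.1150, 0.8850).
H(X,Y) = 1.0453 nats; H(X) = 0.6893 nats.
H(Y|X) = 1.0453 − 0.6893 = 0.3560 nats.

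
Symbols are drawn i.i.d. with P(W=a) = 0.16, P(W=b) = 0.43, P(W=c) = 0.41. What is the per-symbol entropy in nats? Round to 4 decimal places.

1.0217 nats

H(W) = −Σ p·ln p.
  −(0.16)·ln(0.16) = 0.29321
  −(0.43)·ln(0.43) = 0.36291
  −(0.41)·ln(0.41) = 0.36556
Sum: 0.29321 + 0.36291 + 0.36556 = 1.0217 nats.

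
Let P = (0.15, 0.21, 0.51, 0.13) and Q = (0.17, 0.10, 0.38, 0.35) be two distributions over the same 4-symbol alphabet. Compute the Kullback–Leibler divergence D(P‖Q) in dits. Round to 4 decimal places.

0.0688 dits

D(P‖Q) = Σ p·log₁₀(p/q).
  0.15·log₁₀(0.15/0.17) = -0.00815
  0.21·log₁₀(0.21/0.10) = 0.06767
  0.51·log₁₀(0.51/0.38) = 0.06517
  0.13·log₁₀(0.13/0.35) = -0.05592
D(P‖Q) = 0.0688 dits.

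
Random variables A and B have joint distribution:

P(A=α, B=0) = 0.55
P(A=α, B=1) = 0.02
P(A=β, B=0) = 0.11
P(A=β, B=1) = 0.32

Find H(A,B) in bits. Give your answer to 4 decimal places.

H(A,B) = −Σ p(x,y)·log₂ p(x,y) over all 4 cells.
  cell (α,0): −0.55·log₂0.55 = 0.47437
  cell (α,1): −0.02·log₂0.02 = 0.11288
  cell (β,0): −0.11·log₂0.11 = 0.35029
  cell (β,1): −0.32·log₂0.32 = 0.52603
Sum = 1.4636 bits.

1.4636 bits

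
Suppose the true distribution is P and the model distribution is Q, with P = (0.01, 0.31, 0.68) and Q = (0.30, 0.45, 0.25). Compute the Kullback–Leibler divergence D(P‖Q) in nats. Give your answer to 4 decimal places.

D(P‖Q) = Σ p·ln(p/q).
  0.01·ln(0.01/0.30) = -0.03401
  0.31·ln(0.31/0.45) = -0.11553
  0.68·ln(0.68/0.25) = 0.68043
D(P‖Q) = 0.5309 nats.

0.5309 nats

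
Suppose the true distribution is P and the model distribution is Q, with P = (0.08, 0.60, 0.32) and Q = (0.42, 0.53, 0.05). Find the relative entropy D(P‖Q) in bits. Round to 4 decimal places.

0.7730 bits

D(P‖Q) = Σ p·log₂(p/q).
  0.08·log₂(0.08/0.42) = -0.19139
  0.60·log₂(0.60/0.53) = 0.10738
  0.32·log₂(0.32/0.05) = 0.85698
D(P‖Q) = 0.7730 bits.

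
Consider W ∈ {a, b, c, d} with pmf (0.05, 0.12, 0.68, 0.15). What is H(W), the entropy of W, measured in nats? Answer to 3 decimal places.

0.951 nats

H(W) = −Σ p·ln p.
  −(0.05)·ln(0.05) = 0.1498
  −(0.12)·ln(0.12) = 0.2544
  −(0.68)·ln(0.68) = 0.2623
  −(0.15)·ln(0.15) = 0.2846
Sum: 0.1498 + 0.2544 + 0.2623 + 0.2846 = 0.951 nats.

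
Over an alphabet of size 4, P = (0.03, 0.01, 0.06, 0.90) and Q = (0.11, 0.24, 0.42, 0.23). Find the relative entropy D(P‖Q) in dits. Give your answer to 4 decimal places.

D(P‖Q) = Σ p·log₁₀(p/q).
  0.03·log₁₀(0.03/0.11) = -0.01693
  0.01·log₁₀(0.01/0.24) = -0.01380
  0.06·log₁₀(0.06/0.42) = -0.05071
  0.90·log₁₀(0.90/0.23) = 0.53326
D(P‖Q) = 0.4518 dits.

0.4518 dits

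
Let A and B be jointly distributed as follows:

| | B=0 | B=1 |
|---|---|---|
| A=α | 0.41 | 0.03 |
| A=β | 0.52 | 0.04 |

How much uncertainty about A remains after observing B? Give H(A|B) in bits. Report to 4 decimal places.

Chain rule: H(A|B) = H(A,B) − H(B).
Marginals: p(A) = (0.4400, 0.5600), p(B) = (0.9300, 0.0700).
H(A,B) = 1.3555 bits; H(B) = 0.3659 bits.
H(A|B) = 1.3555 − 0.3659 = 0.9896 bits.

0.9896 bits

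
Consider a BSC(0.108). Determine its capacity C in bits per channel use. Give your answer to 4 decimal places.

Binary symmetric channel: C = 1 − h₂(ε) where h₂ is the binary entropy function.
h₂(0.108) = −0.108·log₂0.108 − 0.892·log₂0.892 = 0.4939.
C = 1 − 0.4939 = 0.5061 bits per channel use.

0.5061 bits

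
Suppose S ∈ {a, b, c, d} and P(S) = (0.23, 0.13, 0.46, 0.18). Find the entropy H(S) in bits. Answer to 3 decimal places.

1.831 bits

H(S) = −Σ p·log₂ p.
  −(0.23)·log₂(0.23) = 0.4877
  −(0.13)·log₂(0.13) = 0.3826
  −(0.46)·log₂(0.46) = 0.5153
  −(0.18)·log₂(0.18) = 0.4453
Sum: 0.4877 + 0.3826 + 0.5153 + 0.4453 = 1.831 bits.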